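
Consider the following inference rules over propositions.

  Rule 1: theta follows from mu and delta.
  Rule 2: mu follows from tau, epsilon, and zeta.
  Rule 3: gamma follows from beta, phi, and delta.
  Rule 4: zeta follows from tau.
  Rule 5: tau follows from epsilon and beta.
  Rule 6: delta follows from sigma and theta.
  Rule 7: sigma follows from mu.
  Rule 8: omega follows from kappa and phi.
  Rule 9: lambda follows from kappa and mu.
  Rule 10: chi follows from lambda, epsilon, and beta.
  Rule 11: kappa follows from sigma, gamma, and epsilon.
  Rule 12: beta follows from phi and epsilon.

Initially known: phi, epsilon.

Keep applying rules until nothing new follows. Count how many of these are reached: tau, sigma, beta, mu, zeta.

5

phi and epsilon hold, so beta follows (Rule 12).
From epsilon and beta, Rule 5 gives tau.
From tau, Rule 4 gives zeta.
tau, epsilon, and zeta hold, so mu follows (Rule 2).
From mu, Rule 7 gives sigma.
tau: reached.
sigma: reached.
beta: reached.
mu: reached.
zeta: reached.
All 5 are reached.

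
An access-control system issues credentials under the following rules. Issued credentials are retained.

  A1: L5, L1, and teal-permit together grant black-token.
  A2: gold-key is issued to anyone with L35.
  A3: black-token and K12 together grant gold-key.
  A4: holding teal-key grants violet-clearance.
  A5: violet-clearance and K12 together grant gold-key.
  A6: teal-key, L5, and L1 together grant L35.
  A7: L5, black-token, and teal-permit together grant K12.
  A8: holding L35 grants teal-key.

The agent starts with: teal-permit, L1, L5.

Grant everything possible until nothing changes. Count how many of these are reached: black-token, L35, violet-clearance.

1

Holding L5, L1, and teal-permit grants black-token (A1).
black-token: reached.
L35 would need teal-key, L5, and L1 (A6), but teal-key is never granted.
violet-clearance would need teal-key (A4), but teal-key is never granted.
Reached: black-token — 1 of the 3.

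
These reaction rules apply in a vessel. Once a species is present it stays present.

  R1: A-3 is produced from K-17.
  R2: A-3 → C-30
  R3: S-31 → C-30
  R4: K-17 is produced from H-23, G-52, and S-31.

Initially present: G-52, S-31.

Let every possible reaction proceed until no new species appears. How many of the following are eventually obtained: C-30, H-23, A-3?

S-31 present → C-30 forms (R3).
C-30: reached.
No rule produces H-23, and it is not given.
A-3 would need K-17 (R1), but K-17 never forms.
Reached: C-30 — 1 of the 3.

1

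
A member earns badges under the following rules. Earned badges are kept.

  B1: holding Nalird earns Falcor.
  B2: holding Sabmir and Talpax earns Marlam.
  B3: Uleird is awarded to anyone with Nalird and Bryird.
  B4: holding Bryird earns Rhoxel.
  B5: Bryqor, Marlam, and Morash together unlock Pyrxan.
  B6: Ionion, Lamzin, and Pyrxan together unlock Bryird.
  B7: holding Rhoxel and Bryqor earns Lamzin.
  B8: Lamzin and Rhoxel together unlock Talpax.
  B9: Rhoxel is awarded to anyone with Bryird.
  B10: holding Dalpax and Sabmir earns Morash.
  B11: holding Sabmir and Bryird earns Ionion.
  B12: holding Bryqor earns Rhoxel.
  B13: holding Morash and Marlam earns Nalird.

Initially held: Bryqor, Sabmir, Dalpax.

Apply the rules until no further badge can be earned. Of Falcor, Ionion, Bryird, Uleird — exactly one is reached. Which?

Falcor

With Dalpax and Sabmir, Morash is earned (B10).
With Bryqor, Rhoxel is earned (B12).
With Rhoxel and Bryqor, Lamzin is earned (B7).
With Lamzin and Rhoxel, Talpax is earned (B8).
With Sabmir and Talpax, Marlam is earned (B2).
With Morash and Marlam, Nalird is earned (B13).
With Nalird, Falcor is earned (B1).
Uleird would need Nalird and Bryird (B3), but Bryird is never earned. Ionion would need Sabmir and Bryird (B11), but Bryird is never earned. Bryird would need Ionion, Lamzin, and Pyrxan (B6), but Ionion is never earned.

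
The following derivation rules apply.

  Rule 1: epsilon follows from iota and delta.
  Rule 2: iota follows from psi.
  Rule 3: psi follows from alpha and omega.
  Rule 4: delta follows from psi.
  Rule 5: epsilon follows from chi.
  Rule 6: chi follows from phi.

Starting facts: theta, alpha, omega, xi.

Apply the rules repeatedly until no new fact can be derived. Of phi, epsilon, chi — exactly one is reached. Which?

alpha and omega hold, so psi follows (Rule 3).
From psi, Rule 2 gives iota.
From psi, Rule 4 gives delta.
From iota and delta, Rule 1 gives epsilon.
No rule produces phi, and it is not given. chi would need phi (Rule 6), but phi is never established.

epsilon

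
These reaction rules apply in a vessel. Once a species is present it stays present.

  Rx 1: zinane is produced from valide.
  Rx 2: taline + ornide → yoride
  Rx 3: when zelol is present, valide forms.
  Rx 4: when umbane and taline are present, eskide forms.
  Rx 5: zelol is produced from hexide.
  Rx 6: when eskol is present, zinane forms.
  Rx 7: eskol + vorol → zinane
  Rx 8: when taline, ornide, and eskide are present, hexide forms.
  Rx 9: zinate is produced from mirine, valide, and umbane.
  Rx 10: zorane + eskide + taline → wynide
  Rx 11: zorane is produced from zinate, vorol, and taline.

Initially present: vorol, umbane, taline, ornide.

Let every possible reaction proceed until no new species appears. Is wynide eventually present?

No

wynide would need zorane, eskide, and taline (Rx 10), but zorane never forms.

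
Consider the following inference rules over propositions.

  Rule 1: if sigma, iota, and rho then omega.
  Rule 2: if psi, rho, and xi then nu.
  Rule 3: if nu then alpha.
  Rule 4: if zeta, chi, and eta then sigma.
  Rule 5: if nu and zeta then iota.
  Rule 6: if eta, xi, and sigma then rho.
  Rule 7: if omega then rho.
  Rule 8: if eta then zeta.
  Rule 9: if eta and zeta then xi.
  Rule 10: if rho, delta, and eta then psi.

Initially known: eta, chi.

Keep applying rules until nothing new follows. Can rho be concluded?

Yes

From eta, Rule 8 gives zeta.
zeta, chi, and eta hold, so sigma follows (Rule 4).
eta and zeta hold, so xi follows (Rule 9).
From eta, xi, and sigma, Rule 6 gives rho.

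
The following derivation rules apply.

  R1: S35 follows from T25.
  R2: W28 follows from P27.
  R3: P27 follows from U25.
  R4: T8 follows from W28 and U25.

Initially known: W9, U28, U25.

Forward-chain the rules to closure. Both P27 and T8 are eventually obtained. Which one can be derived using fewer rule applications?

P27: U25 holds, so P27 follows (R3). [1 rule application]
T8: U25 holds, so P27 follows (R3). P27 holds, so W28 follows (R2). W28 and U25 hold, so T8 follows (R4). [3 rule applications]
P27 needs fewer.

P27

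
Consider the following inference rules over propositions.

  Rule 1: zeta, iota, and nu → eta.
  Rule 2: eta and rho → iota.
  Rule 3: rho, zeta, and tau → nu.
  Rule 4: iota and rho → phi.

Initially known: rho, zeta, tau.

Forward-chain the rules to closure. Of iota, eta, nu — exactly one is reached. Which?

nu

rho, zeta, and tau hold, so nu follows (Rule 3).
eta would need zeta, iota, and nu (Rule 1), but iota is never established. iota would need eta and rho (Rule 2), but eta is never established.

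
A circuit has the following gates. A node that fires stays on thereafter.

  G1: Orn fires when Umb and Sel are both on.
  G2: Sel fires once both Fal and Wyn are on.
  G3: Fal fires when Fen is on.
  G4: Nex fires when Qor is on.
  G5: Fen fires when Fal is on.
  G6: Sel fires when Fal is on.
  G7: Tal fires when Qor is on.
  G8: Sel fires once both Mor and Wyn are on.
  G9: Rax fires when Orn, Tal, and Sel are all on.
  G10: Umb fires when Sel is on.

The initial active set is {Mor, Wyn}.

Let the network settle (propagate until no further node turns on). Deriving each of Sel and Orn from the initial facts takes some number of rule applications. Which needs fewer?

Sel: G8: Mor and Wyn on → Sel on. [1 rule application]
Orn: Mor and Wyn are on, so Sel fires (G8). Sel is on, so Umb fires (G10). G1: Umb and Sel on → Orn on. [3 rule applications]
Sel needs fewer.

Sel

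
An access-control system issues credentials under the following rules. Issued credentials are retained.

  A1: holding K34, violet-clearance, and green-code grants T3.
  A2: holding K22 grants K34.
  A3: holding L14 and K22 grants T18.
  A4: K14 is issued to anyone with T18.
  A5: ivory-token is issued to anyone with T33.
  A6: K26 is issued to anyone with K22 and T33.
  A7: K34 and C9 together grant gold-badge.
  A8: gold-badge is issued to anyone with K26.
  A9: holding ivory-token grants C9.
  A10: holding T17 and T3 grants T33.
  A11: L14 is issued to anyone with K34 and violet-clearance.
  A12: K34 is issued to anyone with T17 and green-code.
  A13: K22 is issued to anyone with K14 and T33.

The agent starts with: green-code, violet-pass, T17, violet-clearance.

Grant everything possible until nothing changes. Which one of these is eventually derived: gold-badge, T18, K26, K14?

Holding T17 and green-code grants K34 (A12).
Holding K34, violet-clearance, and green-code grants T3 (A1).
Holding T17 and T3 grants T33 (A10).
Holding T33 grants ivory-token (A5).
Holding ivory-token grants C9 (A9).
Holding K34 and C9 grants gold-badge (A7).
K14 would need T18 (A4), but T18 is never granted. T18 would need L14 and K22 (A3), but K22 is never granted. K26 would need K22 and T33 (A6), but K22 is never granted.

gold-badge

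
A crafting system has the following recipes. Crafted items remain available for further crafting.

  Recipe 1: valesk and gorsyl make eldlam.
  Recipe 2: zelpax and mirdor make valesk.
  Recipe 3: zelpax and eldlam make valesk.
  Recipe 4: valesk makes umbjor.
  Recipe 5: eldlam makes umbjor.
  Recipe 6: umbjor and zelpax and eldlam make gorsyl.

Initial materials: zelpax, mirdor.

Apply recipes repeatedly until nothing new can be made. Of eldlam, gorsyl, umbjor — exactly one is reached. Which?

umbjor

Using Recipe 2, zelpax and mirdor make valesk.
valesk → umbjor (Recipe 4).
gorsyl would need umbjor, zelpax, and eldlam (Recipe 6), but eldlam is never obtained. eldlam would need valesk and gorsyl (Recipe 1), but gorsyl is never obtained.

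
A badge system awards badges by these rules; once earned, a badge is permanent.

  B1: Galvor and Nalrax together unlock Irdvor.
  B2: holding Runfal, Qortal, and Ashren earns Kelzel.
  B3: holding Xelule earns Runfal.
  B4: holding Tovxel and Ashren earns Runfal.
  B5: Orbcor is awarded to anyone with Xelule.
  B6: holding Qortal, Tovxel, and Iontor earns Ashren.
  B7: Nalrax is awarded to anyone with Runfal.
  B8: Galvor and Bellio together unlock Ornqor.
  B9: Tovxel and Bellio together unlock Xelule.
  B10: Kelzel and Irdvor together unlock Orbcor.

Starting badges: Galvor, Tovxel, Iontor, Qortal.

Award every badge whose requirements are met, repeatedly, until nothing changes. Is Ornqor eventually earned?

No

Ornqor would need Galvor and Bellio (B8), but Bellio is never earned.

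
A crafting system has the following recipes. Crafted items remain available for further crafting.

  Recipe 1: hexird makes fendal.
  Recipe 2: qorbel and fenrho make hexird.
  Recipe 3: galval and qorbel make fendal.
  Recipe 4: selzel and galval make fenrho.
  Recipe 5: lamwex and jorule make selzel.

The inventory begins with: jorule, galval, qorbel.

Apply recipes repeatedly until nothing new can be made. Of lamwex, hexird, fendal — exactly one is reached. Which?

fendal

Using Recipe 3, galval and qorbel make fendal.
No rule produces lamwex, and it is not given. hexird would need qorbel and fenrho (Recipe 2), but fenrho is never obtained.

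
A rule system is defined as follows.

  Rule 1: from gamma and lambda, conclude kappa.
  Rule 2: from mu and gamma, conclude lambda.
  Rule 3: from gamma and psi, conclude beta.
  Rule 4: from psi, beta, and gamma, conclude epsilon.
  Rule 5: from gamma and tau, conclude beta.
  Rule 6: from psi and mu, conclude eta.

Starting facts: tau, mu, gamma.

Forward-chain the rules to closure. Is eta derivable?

No

eta would need psi and mu (Rule 6), but psi is never established.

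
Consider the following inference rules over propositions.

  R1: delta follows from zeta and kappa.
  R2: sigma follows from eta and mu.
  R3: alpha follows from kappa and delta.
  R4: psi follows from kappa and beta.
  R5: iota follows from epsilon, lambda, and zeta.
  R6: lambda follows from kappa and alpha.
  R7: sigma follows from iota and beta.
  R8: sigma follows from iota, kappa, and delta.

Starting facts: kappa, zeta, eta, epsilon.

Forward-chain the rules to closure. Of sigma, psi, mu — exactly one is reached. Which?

sigma

From zeta and kappa, R1 gives delta.
kappa and delta hold, so alpha follows (R3).
From kappa and alpha, R6 gives lambda.
From epsilon, lambda, and zeta, R5 gives iota.
From iota, kappa, and delta, R8 gives sigma.
No rule produces mu, and it is not given. psi would need kappa and beta (R4), but beta is never established.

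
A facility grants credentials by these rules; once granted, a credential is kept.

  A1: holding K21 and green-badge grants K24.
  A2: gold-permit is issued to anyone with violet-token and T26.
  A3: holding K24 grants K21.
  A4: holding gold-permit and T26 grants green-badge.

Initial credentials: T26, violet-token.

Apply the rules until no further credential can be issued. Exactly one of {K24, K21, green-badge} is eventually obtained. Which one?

green-badge

Holding violet-token and T26 grants gold-permit (A2).
Holding gold-permit and T26 grants green-badge (A4).
K24 would need K21 and green-badge (A1), but K21 is never granted. K21 would need K24 (A3), but K24 is never granted.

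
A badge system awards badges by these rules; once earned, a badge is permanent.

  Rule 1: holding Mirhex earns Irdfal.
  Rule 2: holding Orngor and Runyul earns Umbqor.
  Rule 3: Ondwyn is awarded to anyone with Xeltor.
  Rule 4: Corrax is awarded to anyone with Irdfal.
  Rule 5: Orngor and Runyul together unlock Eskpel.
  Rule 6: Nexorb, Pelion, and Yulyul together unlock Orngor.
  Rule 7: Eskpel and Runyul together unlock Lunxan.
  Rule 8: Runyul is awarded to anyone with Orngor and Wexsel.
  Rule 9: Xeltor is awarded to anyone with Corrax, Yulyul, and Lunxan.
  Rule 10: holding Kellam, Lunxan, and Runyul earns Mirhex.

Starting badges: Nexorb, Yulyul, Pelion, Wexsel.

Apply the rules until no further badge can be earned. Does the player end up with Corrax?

Corrax would need Irdfal (Rule 4), but Irdfal is never earned.

No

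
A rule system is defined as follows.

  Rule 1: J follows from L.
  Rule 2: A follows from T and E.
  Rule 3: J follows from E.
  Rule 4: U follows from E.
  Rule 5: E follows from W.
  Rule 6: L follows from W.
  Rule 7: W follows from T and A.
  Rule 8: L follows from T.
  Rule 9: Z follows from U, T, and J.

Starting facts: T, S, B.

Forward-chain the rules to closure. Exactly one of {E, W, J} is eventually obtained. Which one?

From T, Rule 8 gives L.
From L, Rule 1 gives J.
W would need T and A (Rule 7), but A is never established. E would need W (Rule 5), but W is never established.

J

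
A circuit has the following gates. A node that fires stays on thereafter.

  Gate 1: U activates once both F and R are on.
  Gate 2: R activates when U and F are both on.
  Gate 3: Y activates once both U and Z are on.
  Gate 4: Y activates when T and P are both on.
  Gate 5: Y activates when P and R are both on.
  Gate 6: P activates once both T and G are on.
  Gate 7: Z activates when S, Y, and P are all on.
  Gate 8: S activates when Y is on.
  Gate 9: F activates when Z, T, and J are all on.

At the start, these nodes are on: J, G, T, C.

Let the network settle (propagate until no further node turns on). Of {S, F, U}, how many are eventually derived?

Gate 6: T and G on → P on.
T and P are on, so Y activates (Gate 4).
Gate 8: Y on → S on.
S, Y, and P are on, so Z activates (Gate 7).
Z, T, and J are on, so F activates (Gate 9).
S: reached.
F: reached.
U would need F and R (Gate 1), but R never turns on.
Reached: S and F — 2 of the 3.

2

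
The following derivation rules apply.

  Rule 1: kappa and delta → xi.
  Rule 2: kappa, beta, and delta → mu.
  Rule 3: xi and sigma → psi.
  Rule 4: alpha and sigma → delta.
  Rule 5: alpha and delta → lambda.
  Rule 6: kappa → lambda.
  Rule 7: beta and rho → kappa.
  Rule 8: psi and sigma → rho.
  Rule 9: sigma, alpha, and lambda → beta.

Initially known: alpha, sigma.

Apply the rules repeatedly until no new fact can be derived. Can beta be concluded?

From alpha and sigma, Rule 4 gives delta.
alpha and delta hold, so lambda follows (Rule 5).
From sigma, alpha, and lambda, Rule 9 gives beta.

Yes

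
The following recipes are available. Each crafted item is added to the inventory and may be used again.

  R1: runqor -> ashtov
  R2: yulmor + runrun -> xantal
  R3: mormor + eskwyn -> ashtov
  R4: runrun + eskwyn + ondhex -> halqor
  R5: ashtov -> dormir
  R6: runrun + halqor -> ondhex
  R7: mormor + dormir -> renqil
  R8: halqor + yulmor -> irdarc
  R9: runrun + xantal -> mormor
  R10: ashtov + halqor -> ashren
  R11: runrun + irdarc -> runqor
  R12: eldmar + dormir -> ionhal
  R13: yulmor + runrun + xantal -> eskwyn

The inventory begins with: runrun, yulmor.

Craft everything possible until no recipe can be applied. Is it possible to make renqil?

yulmor + runrun -> xantal (R2).
yulmor + runrun + xantal -> eskwyn (R13).
Using R9, runrun and xantal make mormor.
Using R3, mormor and eskwyn make ashtov.
ashtov -> dormir (R5).
mormor + dormir -> renqil (R7).

Yes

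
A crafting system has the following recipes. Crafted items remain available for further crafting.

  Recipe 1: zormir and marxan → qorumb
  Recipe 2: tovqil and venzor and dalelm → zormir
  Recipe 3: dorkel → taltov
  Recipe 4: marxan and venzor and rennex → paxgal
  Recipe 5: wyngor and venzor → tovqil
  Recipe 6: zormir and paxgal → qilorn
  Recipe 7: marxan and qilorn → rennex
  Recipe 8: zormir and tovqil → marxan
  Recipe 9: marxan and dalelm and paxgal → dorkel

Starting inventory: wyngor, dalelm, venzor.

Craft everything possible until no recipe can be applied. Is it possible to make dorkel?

No

dorkel would need marxan, dalelm, and paxgal (Recipe 9), but paxgal is never obtained.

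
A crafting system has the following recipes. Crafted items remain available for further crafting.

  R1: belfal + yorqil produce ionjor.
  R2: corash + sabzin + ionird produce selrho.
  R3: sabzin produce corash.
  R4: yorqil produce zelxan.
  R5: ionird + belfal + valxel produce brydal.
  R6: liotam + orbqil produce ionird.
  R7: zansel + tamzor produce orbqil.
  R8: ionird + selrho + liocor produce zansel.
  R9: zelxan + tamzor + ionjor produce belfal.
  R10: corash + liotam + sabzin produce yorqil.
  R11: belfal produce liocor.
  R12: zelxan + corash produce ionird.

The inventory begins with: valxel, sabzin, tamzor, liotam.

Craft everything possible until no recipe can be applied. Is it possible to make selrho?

Using R3, sabzin makes corash.
corash + liotam + sabzin → yorqil (R10).
yorqil → zelxan (R4).
zelxan + corash → ionird (R12).
corash + sabzin + ionird → selrho (R2).

Yes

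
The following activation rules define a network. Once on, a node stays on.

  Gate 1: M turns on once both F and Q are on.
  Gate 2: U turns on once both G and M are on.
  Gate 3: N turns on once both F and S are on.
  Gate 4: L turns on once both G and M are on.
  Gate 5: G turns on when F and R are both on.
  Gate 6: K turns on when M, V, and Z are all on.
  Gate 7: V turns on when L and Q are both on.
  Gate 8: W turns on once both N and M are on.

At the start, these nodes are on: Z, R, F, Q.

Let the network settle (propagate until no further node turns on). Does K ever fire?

Yes

Gate 1: F and Q on → M on.
Gate 5: F and R on → G on.
G and M are on, so L turns on (Gate 4).
Gate 7: L and Q on → V on.
M, V, and Z are on, so K turns on (Gate 6).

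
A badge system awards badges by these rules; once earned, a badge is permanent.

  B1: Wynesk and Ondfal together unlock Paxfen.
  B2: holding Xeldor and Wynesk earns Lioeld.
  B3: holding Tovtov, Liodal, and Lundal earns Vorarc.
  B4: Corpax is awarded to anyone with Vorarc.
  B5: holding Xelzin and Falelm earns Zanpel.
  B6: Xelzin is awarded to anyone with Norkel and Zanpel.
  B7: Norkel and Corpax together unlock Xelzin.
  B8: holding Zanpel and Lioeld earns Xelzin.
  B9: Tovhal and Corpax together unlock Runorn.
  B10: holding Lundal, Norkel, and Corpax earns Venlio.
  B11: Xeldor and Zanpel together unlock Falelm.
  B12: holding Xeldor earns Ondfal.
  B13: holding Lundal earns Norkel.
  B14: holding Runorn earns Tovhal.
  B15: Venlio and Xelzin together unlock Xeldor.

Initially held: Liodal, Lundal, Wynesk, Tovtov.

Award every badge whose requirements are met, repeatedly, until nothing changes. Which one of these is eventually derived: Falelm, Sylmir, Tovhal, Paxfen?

With Lundal, Norkel is earned (B13).
With Tovtov, Liodal, and Lundal, Vorarc is earned (B3).
With Vorarc, Corpax is earned (B4).
With Norkel and Corpax, Xelzin is earned (B7).
With Lundal, Norkel, and Corpax, Venlio is earned (B10).
With Venlio and Xelzin, Xeldor is earned (B15).
With Xeldor, Ondfal is earned (B12).
With Wynesk and Ondfal, Paxfen is earned (B1).
Falelm would need Xeldor and Zanpel (B11), but Zanpel is never earned. No rule produces Sylmir, and it is not given. Tovhal would need Runorn (B14), but Runorn is never earned.

Paxfen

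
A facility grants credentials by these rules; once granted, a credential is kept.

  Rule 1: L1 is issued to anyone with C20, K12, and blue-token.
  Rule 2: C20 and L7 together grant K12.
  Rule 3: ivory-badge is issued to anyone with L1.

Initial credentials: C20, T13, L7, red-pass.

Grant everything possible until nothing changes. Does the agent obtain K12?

Holding C20 and L7 grants K12 (Rule 2).

Yes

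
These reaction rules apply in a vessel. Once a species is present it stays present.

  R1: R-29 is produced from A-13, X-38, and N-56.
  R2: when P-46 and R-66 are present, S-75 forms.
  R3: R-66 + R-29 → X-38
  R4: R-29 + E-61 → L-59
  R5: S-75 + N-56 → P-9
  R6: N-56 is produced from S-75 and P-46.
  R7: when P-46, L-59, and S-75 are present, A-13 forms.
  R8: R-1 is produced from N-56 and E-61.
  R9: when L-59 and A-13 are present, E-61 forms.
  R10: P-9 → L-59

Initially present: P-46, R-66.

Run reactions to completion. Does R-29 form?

R-29 would need A-13, X-38, and N-56 (R1), but X-38 never forms.

No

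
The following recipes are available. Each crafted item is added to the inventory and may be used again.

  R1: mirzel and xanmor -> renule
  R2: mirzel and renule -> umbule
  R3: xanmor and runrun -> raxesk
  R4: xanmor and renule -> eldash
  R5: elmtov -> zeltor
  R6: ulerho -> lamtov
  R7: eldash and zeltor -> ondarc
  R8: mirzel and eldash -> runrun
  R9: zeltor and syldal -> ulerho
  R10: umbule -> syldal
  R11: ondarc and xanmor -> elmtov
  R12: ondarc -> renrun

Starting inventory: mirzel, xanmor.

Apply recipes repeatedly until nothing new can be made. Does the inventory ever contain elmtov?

elmtov would need ondarc and xanmor (R11), but ondarc is never obtained.

No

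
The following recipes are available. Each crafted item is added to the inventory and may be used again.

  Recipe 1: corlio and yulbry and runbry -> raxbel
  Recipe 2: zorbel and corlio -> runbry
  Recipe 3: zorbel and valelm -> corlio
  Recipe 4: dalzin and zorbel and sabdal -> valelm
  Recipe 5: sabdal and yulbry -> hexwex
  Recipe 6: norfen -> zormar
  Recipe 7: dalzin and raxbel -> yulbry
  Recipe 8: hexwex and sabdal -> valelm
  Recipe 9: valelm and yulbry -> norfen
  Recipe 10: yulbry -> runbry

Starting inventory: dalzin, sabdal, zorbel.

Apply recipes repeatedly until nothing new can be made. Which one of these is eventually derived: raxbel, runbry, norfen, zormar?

Using Recipe 4, dalzin, zorbel, and sabdal make valelm.
Using Recipe 3, zorbel and valelm make corlio.
zorbel and corlio -> runbry (Recipe 2).
raxbel would need corlio, yulbry, and runbry (Recipe 1), but yulbry is never obtained. zormar would need norfen (Recipe 6), but norfen is never obtained. norfen would need valelm and yulbry (Recipe 9), but yulbry is never obtained.

runbry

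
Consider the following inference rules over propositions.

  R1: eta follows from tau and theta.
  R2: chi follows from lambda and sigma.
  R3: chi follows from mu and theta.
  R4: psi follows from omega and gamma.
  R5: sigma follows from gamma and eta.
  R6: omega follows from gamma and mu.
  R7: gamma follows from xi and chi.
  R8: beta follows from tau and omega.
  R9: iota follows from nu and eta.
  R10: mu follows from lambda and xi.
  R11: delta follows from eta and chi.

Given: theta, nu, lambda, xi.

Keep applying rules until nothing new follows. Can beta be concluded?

beta would need tau and omega (R8), but tau is never established.

No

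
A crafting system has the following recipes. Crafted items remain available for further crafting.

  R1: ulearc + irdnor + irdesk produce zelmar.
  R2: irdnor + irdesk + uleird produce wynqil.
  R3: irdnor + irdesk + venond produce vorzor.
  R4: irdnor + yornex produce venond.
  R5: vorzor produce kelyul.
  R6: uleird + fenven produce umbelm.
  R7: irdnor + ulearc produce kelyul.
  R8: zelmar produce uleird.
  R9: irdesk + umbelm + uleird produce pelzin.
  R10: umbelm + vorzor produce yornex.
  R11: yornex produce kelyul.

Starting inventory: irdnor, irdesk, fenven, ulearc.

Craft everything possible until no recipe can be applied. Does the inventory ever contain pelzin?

Yes

ulearc + irdnor + irdesk → zelmar (R1).
zelmar → uleird (R8).
Using R6, uleird and fenven make umbelm.
Using R9, irdesk, umbelm, and uleird make pelzin.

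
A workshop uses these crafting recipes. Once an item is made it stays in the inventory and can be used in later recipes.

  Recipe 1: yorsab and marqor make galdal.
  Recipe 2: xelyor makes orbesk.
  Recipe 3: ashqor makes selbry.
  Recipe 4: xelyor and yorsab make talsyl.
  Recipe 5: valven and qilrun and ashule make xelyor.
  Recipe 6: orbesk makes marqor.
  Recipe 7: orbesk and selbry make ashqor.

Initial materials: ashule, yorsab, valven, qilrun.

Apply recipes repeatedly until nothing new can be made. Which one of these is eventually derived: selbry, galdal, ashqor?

galdal

Using Recipe 5, valven, qilrun, and ashule make xelyor.
xelyor → orbesk (Recipe 2).
Using Recipe 6, orbesk makes marqor.
yorsab and marqor → galdal (Recipe 1).
selbry would need ashqor (Recipe 3), but ashqor is never obtained. ashqor would need orbesk and selbry (Recipe 7), but selbry is never obtained.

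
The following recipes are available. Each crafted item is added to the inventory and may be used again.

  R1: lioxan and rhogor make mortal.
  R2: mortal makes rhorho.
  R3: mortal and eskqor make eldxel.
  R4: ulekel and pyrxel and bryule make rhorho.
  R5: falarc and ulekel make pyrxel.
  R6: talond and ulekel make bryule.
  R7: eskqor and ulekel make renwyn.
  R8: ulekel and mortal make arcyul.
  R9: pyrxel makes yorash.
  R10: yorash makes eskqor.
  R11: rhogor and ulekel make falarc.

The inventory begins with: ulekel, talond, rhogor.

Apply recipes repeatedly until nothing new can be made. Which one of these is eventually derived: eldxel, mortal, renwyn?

rhogor and ulekel → falarc (R11).
falarc and ulekel → pyrxel (R5).
pyrxel → yorash (R9).
Using R10, yorash makes eskqor.
Using R7, eskqor and ulekel make renwyn.
mortal would need lioxan and rhogor (R1), but lioxan is never obtained. eldxel would need mortal and eskqor (R3), but mortal is never obtained.

renwyn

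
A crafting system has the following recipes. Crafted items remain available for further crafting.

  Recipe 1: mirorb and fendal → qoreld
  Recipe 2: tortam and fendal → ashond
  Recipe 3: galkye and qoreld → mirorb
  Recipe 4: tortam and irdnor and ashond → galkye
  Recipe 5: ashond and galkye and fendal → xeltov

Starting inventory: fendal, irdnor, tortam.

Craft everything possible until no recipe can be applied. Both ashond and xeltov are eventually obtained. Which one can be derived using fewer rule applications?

ashond

ashond: tortam and fendal → ashond (Recipe 2). [1 rule application]
xeltov: Using Recipe 2, tortam and fendal make ashond. Using Recipe 4, tortam, irdnor, and ashond make galkye. Using Recipe 5, ashond, galkye, and fendal make xeltov. [3 rule applications]
ashond needs fewer.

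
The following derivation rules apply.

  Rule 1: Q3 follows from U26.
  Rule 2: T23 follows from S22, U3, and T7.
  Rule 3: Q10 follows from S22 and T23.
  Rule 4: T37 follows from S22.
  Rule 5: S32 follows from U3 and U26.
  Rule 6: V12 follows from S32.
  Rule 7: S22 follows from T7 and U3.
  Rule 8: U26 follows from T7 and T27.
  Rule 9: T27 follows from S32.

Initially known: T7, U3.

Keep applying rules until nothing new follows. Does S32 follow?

No

S32 would need U3 and U26 (Rule 5), but U26 is never established.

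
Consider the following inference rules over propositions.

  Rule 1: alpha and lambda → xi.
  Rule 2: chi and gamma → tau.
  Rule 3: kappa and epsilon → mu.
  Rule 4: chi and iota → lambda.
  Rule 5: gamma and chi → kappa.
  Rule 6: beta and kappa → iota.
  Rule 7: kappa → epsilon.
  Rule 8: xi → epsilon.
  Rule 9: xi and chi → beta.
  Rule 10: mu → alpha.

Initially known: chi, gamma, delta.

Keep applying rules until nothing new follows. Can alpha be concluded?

gamma and chi hold, so kappa follows (Rule 5).
kappa holds, so epsilon follows (Rule 7).
kappa and epsilon hold, so mu follows (Rule 3).
From mu, Rule 10 gives alpha.

Yes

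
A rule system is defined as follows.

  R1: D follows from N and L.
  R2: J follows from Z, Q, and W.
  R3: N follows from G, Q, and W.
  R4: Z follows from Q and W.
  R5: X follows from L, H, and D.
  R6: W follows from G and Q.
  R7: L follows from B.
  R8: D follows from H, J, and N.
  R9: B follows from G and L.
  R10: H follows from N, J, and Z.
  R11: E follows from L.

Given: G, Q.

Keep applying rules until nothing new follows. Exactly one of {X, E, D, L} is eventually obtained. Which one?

D

G and Q hold, so W follows (R6).
G, Q, and W hold, so N follows (R3).
Q and W hold, so Z follows (R4).
Z, Q, and W hold, so J follows (R2).
N, J, and Z hold, so H follows (R10).
H, J, and N hold, so D follows (R8).
X would need L, H, and D (R5), but L is never established. L would need B (R7), but B is never established. E would need L (R11), but L is never established.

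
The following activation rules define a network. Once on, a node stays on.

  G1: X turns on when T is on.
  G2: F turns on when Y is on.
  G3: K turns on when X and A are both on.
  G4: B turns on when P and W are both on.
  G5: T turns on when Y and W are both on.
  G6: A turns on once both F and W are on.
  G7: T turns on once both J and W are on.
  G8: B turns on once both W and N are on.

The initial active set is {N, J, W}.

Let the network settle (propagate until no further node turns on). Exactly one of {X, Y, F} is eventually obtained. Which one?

J and W are on, so T turns on (G7).
T is on, so X turns on (G1).
No rule produces Y, and it is not given. F would need Y (G2), but Y never turns on.

X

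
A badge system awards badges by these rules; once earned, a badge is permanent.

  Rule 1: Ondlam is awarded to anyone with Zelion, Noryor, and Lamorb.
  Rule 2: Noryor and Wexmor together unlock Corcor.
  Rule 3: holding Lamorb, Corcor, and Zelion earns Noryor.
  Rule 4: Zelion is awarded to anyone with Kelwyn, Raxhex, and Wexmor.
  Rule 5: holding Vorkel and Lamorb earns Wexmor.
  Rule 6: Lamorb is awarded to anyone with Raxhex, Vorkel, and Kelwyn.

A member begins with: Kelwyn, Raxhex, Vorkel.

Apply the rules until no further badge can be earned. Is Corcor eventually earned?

Corcor would need Noryor and Wexmor (Rule 2), but Noryor is never earned.

No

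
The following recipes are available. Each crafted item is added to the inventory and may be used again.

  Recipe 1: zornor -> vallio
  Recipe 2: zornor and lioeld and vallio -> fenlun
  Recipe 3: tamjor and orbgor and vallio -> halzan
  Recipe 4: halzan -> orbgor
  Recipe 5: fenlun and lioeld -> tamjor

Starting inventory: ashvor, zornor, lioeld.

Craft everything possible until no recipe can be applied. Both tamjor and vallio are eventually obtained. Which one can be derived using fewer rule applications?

vallio: Using Recipe 1, zornor makes vallio. [1 rule application]
tamjor: Using Recipe 1, zornor makes vallio. zornor and lioeld and vallio -> fenlun (Recipe 2). Using Recipe 5, fenlun and lioeld make tamjor. [3 rule applications]
vallio needs fewer.

vallio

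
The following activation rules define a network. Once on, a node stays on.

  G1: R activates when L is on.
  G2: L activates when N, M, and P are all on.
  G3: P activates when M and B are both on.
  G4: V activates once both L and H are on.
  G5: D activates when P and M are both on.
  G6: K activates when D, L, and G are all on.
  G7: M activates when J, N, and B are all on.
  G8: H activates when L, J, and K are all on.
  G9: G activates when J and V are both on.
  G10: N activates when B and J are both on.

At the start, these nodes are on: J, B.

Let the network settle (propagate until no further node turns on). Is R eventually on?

B and J are on, so N activates (G10).
G7: J, N, and B on → M on.
M and B are on, so P activates (G3).
N, M, and P are on, so L activates (G2).
G1: L on → R on.

Yes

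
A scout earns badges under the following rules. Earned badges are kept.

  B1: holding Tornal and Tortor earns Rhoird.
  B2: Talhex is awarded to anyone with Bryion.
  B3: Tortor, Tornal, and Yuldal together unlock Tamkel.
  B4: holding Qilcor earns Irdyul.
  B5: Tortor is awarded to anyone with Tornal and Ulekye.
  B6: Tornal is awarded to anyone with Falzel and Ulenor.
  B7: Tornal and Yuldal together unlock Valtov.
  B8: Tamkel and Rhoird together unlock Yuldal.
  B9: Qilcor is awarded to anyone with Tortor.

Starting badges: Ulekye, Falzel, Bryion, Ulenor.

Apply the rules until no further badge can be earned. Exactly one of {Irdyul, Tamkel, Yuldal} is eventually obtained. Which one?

Irdyul

With Falzel and Ulenor, Tornal is earned (B6).
With Tornal and Ulekye, Tortor is earned (B5).
With Tortor, Qilcor is earned (B9).
With Qilcor, Irdyul is earned (B4).
Tamkel would need Tortor, Tornal, and Yuldal (B3), but Yuldal is never earned. Yuldal would need Tamkel and Rhoird (B8), but Tamkel is never earned.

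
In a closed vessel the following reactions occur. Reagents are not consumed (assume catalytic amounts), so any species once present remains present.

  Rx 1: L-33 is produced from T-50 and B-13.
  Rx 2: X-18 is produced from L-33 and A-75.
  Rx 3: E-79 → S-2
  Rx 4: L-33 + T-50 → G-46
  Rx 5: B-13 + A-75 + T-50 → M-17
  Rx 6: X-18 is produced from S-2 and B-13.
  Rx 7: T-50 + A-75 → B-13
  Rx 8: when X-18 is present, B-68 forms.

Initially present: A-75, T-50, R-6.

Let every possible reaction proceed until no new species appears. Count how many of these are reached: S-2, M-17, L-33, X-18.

3

T-50 and A-75 present → B-13 forms (Rx 7).
B-13, A-75, and T-50 present → M-17 forms (Rx 5).
T-50 and B-13 present → L-33 forms (Rx 1).
L-33 and A-75 present → X-18 forms (Rx 2).
S-2 would need E-79 (Rx 3), but E-79 never forms.
M-17: reached.
L-33: reached.
X-18: reached.
Reached: M-17, L-33, and X-18 — 3 of the 4.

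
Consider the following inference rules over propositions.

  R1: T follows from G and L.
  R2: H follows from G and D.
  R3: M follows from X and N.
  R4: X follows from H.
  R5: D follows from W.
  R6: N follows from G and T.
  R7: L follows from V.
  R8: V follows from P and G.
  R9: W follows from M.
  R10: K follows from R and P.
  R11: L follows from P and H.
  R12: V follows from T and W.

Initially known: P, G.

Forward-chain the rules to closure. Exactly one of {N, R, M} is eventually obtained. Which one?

P and G hold, so V follows (R8).
V holds, so L follows (R7).
G and L hold, so T follows (R1).
G and T hold, so N follows (R6).
M would need X and N (R3), but X is never established. No rule produces R, and it is not given.

N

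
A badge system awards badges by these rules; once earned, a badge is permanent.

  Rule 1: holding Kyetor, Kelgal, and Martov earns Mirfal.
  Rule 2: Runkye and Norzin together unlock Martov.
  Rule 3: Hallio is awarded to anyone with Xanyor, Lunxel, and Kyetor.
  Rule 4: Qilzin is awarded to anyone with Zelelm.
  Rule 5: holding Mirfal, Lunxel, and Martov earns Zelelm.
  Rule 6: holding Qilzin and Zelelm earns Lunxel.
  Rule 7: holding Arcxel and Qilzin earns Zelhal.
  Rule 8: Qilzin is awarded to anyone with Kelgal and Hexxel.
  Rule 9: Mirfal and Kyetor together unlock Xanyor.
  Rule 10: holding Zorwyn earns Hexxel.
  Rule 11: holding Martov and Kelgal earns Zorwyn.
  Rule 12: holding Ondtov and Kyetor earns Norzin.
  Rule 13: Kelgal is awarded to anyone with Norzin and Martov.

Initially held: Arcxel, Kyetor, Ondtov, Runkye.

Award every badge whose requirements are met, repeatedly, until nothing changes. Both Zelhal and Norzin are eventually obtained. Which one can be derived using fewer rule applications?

Norzin

Norzin: With Ondtov and Kyetor, Norzin is earned (Rule 12). [1 rule application]
Zelhal: With Ondtov and Kyetor, Norzin is earned (Rule 12). With Runkye and Norzin, Martov is earned (Rule 2). With Norzin and Martov, Kelgal is earned (Rule 13). With Martov and Kelgal, Zorwyn is earned (Rule 11). With Zorwyn, Hexxel is earned (Rule 10). With Kelgal and Hexxel, Qilzin is earned (Rule 8). With Arcxel and Qilzin, Zelhal is earned (Rule 7). [7 rule applications]
Norzin needs fewer.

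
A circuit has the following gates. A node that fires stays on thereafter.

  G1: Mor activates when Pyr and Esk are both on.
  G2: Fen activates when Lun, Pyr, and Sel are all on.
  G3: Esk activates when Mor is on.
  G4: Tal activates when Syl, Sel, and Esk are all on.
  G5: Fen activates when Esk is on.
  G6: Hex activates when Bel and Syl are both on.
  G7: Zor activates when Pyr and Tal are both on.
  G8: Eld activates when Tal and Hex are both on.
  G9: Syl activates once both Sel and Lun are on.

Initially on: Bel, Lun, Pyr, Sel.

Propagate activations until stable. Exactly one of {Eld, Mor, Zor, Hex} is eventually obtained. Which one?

Sel and Lun are on, so Syl activates (G9).
Bel and Syl are on, so Hex activates (G6).
Zor would need Pyr and Tal (G7), but Tal never turns on. Eld would need Tal and Hex (G8), but Tal never turns on. Mor would need Pyr and Esk (G1), but Esk never turns on.

Hex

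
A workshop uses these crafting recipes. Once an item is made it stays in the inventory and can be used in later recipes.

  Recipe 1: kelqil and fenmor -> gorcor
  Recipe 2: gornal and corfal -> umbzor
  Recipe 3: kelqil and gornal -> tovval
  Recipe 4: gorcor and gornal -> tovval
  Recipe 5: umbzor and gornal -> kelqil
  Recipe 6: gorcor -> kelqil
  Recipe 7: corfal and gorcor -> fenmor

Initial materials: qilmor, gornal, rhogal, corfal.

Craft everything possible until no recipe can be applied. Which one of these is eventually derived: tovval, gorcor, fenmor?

gornal and corfal -> umbzor (Recipe 2).
Using Recipe 5, umbzor and gornal make kelqil.
Using Recipe 3, kelqil and gornal make tovval.
gorcor would need kelqil and fenmor (Recipe 1), but fenmor is never obtained. fenmor would need corfal and gorcor (Recipe 7), but gorcor is never obtained.

tovval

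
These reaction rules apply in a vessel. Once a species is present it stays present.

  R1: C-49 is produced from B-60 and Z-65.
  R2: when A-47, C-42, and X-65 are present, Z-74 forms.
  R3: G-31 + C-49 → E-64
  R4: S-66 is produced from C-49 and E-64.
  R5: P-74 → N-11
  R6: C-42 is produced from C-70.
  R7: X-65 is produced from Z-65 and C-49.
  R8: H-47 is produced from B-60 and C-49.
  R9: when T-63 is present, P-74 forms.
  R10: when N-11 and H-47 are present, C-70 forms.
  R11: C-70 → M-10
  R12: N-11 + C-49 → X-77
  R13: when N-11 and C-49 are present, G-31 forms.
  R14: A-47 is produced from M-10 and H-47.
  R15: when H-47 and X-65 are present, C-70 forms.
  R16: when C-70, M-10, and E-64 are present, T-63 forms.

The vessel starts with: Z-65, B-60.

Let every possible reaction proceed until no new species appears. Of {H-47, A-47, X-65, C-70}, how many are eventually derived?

B-60 and Z-65 present → C-49 forms (R1).
Z-65 and C-49 present → X-65 forms (R7).
B-60 and C-49 present → H-47 forms (R8).
H-47 and X-65 present → C-70 forms (R15).
C-70 present → M-10 forms (R11).
M-10 and H-47 present → A-47 forms (R14).
H-47: reached.
A-47: reached.
X-65: reached.
C-70: reached.
All 4 are reached.

4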